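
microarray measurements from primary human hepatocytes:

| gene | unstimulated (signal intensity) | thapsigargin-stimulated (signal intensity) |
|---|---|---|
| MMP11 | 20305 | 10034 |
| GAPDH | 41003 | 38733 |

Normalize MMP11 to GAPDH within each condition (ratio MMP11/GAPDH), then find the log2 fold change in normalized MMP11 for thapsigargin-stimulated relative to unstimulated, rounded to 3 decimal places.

-0.935

MMP11/GAPDH (unstimulated) = 20305 / 41003 = 0.49521
MMP11/GAPDH (thapsigargin-stimulated) = 10034 / 38733 = 0.25906
Fold change = 0.25906 / 0.49521 = 0.5231
log2(0.5231) = -0.9348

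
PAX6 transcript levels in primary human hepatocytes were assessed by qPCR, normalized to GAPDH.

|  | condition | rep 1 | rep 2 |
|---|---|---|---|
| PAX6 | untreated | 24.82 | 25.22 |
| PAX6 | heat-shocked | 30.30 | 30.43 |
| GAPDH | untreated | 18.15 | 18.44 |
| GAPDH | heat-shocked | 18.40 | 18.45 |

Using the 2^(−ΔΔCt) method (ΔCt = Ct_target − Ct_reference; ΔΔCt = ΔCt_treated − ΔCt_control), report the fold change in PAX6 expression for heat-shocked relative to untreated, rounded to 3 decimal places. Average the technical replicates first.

0.027

Mean Ct: PAX6 untreated 25.020; PAX6 heat-shocked 30.365; GAPDH untreated 18.295; GAPDH heat-shocked 18.425
ΔCt(untreated) = 25.020 − 18.295 = 6.725
ΔCt(heat-shocked) = 30.365 − 18.425 = 11.940
ΔΔCt = 11.940 − 6.725 = 5.215
Fold change = 2^(−5.215) = 0.0269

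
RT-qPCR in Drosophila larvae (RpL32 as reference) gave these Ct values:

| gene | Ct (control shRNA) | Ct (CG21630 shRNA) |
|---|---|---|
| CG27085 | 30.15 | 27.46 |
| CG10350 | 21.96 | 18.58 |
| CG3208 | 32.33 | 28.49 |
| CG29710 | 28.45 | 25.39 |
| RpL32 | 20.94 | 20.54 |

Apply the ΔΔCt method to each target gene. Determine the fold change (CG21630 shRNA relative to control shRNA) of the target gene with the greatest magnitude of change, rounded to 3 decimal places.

10.853

CG27085: ΔΔCt = (27.46−20.54) − (30.15−20.94) = 6.92 − 9.21 = -2.29; fold change = 2^2.29 = 4.891
CG10350: ΔΔCt = (18.58−20.54) − (21.96−20.94) = -1.96 − 1.02 = -2.98; fold change = 2^2.98 = 7.890
CG3208: ΔΔCt = (28.49−20.54) − (32.33−20.94) = 7.95 − 11.39 = -3.44; fold change = 2^3.44 = 10.853
CG29710: ΔΔCt = (25.39−20.54) − (28.45−20.94) = 4.85 − 7.51 = -2.66; fold change = 2^2.66 = 6.320
CG3208 has the largest |ΔΔCt| = 3.44.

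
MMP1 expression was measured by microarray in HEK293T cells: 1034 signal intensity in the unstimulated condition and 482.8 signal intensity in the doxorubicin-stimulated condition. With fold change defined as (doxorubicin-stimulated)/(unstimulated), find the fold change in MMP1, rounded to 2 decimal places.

Fold change = 482.8 / 1034 = 0.467
MMP1 is downregulated.

0.47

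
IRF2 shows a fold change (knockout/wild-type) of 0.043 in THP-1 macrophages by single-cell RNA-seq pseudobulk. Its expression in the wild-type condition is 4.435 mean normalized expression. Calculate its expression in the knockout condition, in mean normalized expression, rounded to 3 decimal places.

knockout expression = 4.435 × 0.043 = 0.191

0.191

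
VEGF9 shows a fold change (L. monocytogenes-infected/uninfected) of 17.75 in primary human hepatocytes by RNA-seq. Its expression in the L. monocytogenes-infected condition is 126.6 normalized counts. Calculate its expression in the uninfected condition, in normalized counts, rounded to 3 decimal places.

uninfected expression = 126.6 / 17.75 = 7.132

7.132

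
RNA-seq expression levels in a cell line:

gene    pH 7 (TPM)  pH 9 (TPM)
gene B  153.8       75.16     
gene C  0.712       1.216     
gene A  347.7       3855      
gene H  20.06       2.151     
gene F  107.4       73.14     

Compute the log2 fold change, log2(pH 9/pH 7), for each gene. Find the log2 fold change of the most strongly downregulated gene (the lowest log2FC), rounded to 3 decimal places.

-3.221

log2(75.16/153.8) = -1.033  (gene B)
log2(1.216/0.712) = 0.772  (gene C)
log2(3855/347.7) = 3.471  (gene A)
log2(2.151/20.06) = -3.221  (gene H)
log2(73.14/107.4) = -0.554  (gene F)
gene H is most strongly downregulated.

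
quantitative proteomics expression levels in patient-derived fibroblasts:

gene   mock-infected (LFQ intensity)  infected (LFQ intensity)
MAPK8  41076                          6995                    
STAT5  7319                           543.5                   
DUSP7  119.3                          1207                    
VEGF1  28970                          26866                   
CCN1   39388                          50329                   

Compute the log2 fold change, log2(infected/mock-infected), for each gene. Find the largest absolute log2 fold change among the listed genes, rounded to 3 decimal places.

log2(6995/41076) = -2.554  (MAPK8)
log2(543.5/7319) = -3.751  (STAT5)
log2(1207/119.3) = 3.339  (DUSP7)
log2(26866/28970) = -0.109  (VEGF1)
log2(50329/39388) = 0.354  (CCN1)
The largest magnitude belongs to STAT5.

3.751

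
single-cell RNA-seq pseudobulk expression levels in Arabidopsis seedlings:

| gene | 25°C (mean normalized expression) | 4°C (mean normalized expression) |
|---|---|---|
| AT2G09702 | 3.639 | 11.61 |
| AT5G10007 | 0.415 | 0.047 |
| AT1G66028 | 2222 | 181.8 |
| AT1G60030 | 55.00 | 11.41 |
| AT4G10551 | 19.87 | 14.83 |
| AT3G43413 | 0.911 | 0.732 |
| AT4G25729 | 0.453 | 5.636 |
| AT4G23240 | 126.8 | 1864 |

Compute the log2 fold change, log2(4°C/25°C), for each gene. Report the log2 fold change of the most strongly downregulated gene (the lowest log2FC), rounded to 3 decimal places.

-3.611

log2(11.61/3.639) = 1.674  (AT2G09702)
log2(0.047/0.415) = -3.142  (AT5G10007)
log2(181.8/2222) = -3.611  (AT1G66028)
log2(11.41/55.00) = -2.269  (AT1G60030)
log2(14.83/19.87) = -0.422  (AT4G10551)
log2(0.732/0.911) = -0.316  (AT3G43413)
log2(5.636/0.453) = 3.637  (AT4G25729)
log2(1864/126.8) = 3.878  (AT4G23240)
AT1G66028 is most strongly downregulated.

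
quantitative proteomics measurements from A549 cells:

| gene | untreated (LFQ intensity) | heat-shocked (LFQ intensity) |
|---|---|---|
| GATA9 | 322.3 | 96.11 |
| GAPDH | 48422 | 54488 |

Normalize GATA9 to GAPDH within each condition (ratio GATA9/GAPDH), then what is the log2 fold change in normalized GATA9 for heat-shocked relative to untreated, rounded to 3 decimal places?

GATA9/GAPDH (untreated) = 322.3 / 48422 = 0.0066561
GATA9/GAPDH (heat-shocked) = 96.11 / 54488 = 0.0017639
Fold change = 0.0017639 / 0.0066561 = 0.2650
log2(0.2650) = -1.9159

-1.916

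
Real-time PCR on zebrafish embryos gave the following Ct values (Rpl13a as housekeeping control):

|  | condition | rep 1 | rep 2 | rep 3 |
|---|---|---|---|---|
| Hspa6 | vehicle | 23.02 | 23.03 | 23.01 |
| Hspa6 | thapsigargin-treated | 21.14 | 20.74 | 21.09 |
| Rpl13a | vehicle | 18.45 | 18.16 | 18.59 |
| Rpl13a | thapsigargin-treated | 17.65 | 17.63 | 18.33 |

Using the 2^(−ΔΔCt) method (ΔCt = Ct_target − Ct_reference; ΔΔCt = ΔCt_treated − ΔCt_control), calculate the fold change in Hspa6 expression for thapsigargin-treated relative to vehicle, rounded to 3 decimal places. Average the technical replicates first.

2.828

Mean Ct: Hspa6 vehicle 23.020; Hspa6 thapsigargin-treated 20.990; Rpl13a vehicle 18.400; Rpl13a thapsigargin-treated 17.870
ΔCt(vehicle) = 23.020 − 18.400 = 4.620
ΔCt(thapsigargin-treated) = 20.990 − 17.870 = 3.120
ΔΔCt = 3.120 − 4.620 = -1.500
Fold change = 2^(−(-1.500)) = 2^1.500 = 2.8284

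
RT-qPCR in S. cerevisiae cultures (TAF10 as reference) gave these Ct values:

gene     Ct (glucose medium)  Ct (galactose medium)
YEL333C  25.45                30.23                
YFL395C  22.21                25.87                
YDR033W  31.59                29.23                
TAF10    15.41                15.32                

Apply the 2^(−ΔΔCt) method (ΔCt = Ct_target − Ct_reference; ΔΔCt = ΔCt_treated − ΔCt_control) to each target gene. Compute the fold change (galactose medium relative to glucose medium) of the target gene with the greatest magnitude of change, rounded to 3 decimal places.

YEL333C: ΔΔCt = (30.23−15.32) − (25.45−15.41) = 14.91 − 10.04 = 4.87; fold change = 2^-4.87 = 0.034
YFL395C: ΔΔCt = (25.87−15.32) − (22.21−15.41) = 10.55 − 6.80 = 3.75; fold change = 2^-3.75 = 0.074
YDR033W: ΔΔCt = (29.23−15.32) − (31.59−15.41) = 13.91 − 16.18 = -2.27; fold change = 2^2.27 = 4.823
YEL333C has the largest |ΔΔCt| = 4.87.

0.034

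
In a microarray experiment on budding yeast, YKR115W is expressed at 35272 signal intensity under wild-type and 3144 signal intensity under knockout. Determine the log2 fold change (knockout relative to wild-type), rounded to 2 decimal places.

Fold change = 3144 / 35272 = 0.0891
log2(0.0891) = -3.488

-3.49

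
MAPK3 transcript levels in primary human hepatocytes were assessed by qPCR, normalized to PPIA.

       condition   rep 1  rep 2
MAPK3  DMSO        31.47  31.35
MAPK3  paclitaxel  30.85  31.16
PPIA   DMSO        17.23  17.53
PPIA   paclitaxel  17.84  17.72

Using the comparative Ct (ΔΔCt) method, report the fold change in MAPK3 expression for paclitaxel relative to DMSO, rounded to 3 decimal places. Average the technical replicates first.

1.747

Mean Ct: MAPK3 DMSO 31.410; MAPK3 paclitaxel 31.005; PPIA DMSO 17.380; PPIA paclitaxel 17.780
ΔCt(DMSO) = 31.410 − 17.380 = 14.030
ΔCt(paclitaxel) = 31.005 − 17.780 = 13.225
ΔΔCt = 13.225 − 14.030 = -0.805
Fold change = 2^(−(-0.805)) = 2^0.805 = 1.7471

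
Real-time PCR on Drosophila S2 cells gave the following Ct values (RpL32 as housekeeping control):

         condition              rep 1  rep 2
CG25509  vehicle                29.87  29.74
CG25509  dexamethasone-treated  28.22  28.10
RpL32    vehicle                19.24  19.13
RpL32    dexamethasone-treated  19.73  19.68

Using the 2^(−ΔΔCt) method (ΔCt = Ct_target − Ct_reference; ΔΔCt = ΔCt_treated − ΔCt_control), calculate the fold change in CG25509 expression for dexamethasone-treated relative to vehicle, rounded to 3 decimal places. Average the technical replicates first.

Mean Ct: CG25509 vehicle 29.805; CG25509 dexamethasone-treated 28.160; RpL32 vehicle 19.185; RpL32 dexamethasone-treated 19.705
ΔCt(vehicle) = 29.805 − 19.185 = 10.620
ΔCt(dexamethasone-treated) = 28.160 − 19.705 = 8.455
ΔΔCt = 8.455 − 10.620 = -2.165
Fold change = 2^(−(-2.165)) = 2^2.165 = 4.4847

4.485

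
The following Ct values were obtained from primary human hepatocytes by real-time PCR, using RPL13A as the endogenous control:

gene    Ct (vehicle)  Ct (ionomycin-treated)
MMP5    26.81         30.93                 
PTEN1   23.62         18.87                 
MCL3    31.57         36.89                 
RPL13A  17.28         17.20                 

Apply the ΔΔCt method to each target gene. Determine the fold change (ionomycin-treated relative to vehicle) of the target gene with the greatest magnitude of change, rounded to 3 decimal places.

MMP5: ΔΔCt = (30.93−17.20) − (26.81−17.28) = 13.73 − 9.53 = 4.20; fold change = 2^-4.20 = 0.054
PTEN1: ΔΔCt = (18.87−17.20) − (23.62−17.28) = 1.67 − 6.34 = -4.67; fold change = 2^4.67 = 25.457
MCL3: ΔΔCt = (36.89−17.20) − (31.57−17.28) = 19.69 − 14.29 = 5.40; fold change = 2^-5.40 = 0.024
MCL3 has the largest |ΔΔCt| = 5.40.

0.024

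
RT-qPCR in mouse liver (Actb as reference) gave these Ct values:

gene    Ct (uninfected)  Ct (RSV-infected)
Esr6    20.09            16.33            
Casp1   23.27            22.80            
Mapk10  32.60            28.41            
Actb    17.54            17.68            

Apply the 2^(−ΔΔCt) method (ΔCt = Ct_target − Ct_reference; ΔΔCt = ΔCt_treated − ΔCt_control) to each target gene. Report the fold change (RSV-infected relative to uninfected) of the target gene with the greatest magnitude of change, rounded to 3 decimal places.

Esr6: ΔΔCt = (16.33−17.68) − (20.09−17.54) = -1.35 − 2.55 = -3.90; fold change = 2^3.90 = 14.929
Casp1: ΔΔCt = (22.80−17.68) − (23.27−17.54) = 5.12 − 5.73 = -0.61; fold change = 2^0.61 = 1.526
Mapk10: ΔΔCt = (28.41−17.68) − (32.60−17.54) = 10.73 − 15.06 = -4.33; fold change = 2^4.33 = 20.112
Mapk10 has the largest |ΔΔCt| = 4.33.

20.112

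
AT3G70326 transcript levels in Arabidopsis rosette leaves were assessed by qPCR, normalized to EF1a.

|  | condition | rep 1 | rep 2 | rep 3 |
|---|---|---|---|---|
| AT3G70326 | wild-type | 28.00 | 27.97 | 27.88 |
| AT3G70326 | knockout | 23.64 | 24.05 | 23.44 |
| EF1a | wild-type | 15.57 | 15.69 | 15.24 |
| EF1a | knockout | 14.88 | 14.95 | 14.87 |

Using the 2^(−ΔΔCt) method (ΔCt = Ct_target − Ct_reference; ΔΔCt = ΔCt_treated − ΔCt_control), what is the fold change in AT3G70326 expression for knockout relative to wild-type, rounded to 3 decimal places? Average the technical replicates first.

Mean Ct: AT3G70326 wild-type 27.950; AT3G70326 knockout 23.710; EF1a wild-type 15.500; EF1a knockout 14.900
ΔCt(wild-type) = 27.950 − 15.500 = 12.450
ΔCt(knockout) = 23.710 − 14.900 = 8.810
ΔΔCt = 8.810 − 12.450 = -3.640
Fold change = 2^(−(-3.640)) = 2^3.640 = 12.4666

12.467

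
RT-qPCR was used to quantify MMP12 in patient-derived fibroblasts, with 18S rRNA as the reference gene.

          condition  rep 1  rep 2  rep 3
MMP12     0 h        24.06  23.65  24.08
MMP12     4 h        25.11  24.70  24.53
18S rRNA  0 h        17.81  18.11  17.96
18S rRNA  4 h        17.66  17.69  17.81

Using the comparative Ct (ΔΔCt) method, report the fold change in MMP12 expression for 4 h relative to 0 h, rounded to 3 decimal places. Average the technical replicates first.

Mean Ct: MMP12 0 h 23.930; MMP12 4 h 24.780; 18S rRNA 0 h 17.960; 18S rRNA 4 h 17.720
ΔCt(0 h) = 23.930 − 17.960 = 5.970
ΔCt(4 h) = 24.780 − 17.720 = 7.060
ΔΔCt = 7.060 − 5.970 = 1.090
Fold change = 2^(−1.090) = 0.4698

0.470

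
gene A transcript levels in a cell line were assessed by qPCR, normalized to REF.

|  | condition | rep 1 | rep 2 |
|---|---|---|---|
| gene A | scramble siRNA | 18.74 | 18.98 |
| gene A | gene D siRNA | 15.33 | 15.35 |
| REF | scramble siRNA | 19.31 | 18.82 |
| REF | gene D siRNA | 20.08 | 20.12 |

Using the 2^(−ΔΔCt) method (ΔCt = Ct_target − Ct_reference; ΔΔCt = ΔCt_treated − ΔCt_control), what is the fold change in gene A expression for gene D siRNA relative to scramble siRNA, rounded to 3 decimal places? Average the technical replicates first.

Mean Ct: gene A scramble siRNA 18.860; gene A gene D siRNA 15.340; REF scramble siRNA 19.065; REF gene D siRNA 20.100
ΔCt(scramble siRNA) = 18.860 − 19.065 = -0.205
ΔCt(gene D siRNA) = 15.340 − 20.100 = -4.760
ΔΔCt = -4.760 − (-0.205) = -4.555
Fold change = 2^(−(-4.555)) = 2^4.555 = 23.5067

23.507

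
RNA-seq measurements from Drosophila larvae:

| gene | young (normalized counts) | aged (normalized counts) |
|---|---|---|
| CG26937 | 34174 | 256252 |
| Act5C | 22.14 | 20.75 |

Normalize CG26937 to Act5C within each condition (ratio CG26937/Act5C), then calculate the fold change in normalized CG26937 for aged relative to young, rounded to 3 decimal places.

8.001

CG26937/Act5C (young) = 34174 / 22.14 = 1543.5
CG26937/Act5C (aged) = 256252 / 20.75 = 12349
Fold change = 12349 / 1543.5 = 8.0008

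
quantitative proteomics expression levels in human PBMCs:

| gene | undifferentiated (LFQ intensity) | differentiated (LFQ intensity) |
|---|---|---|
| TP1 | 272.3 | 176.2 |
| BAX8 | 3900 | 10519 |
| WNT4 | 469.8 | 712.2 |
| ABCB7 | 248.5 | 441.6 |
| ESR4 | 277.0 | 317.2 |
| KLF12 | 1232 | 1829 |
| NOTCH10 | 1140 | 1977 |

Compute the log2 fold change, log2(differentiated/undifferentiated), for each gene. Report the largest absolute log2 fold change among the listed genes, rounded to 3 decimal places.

log2(176.2/272.3) = -0.628  (TP1)
log2(10519/3900) = 1.431  (BAX8)
log2(712.2/469.8) = 0.600  (WNT4)
log2(441.6/248.5) = 0.829  (ABCB7)
log2(317.2/277.0) = 0.196  (ESR4)
log2(1829/1232) = 0.570  (KLF12)
log2(1977/1140) = 0.794  (NOTCH10)
The largest magnitude belongs to BAX8.

1.431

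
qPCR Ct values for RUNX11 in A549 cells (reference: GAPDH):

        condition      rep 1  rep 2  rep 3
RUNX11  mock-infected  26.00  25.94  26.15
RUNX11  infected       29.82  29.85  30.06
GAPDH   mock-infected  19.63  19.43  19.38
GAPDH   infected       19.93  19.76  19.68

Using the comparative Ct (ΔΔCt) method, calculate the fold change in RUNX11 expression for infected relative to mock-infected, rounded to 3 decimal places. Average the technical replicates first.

Mean Ct: RUNX11 mock-infected 26.030; RUNX11 infected 29.910; GAPDH mock-infected 19.480; GAPDH infected 19.790
ΔCt(mock-infected) = 26.030 − 19.480 = 6.550
ΔCt(infected) = 29.910 − 19.790 = 10.120
ΔΔCt = 10.120 − 6.550 = 3.570
Fold change = 2^(−3.570) = 0.0842

0.084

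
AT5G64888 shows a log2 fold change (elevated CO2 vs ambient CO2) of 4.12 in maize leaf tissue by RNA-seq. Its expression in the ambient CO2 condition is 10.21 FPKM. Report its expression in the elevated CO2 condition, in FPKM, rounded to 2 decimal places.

177.53

Fold change = 2^(4.12) = 17.3878
elevated CO2 expression = 10.21 × 17.3878 = 177.53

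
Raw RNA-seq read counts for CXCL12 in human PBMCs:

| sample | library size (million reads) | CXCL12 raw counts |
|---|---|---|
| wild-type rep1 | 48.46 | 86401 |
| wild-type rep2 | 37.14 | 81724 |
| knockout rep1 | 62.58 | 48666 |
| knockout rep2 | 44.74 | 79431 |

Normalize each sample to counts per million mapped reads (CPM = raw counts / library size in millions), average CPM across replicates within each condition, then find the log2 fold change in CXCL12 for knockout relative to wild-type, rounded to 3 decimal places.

CPM(wild-type rep1) = 86401 / 48.46 = 1782.9344
CPM(wild-type rep2) = 81724 / 37.14 = 2200.4308
CPM(knockout rep1) = 48666 / 62.58 = 777.6606
CPM(knockout rep2) = 79431 / 44.74 = 1775.3911
mean CPM(wild-type) = 1991.6826; mean CPM(knockout) = 1276.5259
Fold change = 1276.5259 / 1991.6826 = 0.64093
log2(0.64093) = -0.6418

-0.642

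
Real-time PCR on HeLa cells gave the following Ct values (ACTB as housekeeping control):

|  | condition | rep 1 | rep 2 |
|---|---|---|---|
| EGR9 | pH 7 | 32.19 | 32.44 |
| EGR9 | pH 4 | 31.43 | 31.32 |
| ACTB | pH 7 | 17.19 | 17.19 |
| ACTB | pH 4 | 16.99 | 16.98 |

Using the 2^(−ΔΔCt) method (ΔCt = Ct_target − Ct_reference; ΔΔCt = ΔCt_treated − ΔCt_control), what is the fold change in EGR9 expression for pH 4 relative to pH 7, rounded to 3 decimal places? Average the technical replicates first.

Mean Ct: EGR9 pH 7 32.315; EGR9 pH 4 31.375; ACTB pH 7 17.190; ACTB pH 4 16.985
ΔCt(pH 7) = 32.315 − 17.190 = 15.125
ΔCt(pH 4) = 31.375 − 16.985 = 14.390
ΔΔCt = 14.390 − 15.125 = -0.735
Fold change = 2^(−(-0.735)) = 2^0.735 = 1.6644

1.664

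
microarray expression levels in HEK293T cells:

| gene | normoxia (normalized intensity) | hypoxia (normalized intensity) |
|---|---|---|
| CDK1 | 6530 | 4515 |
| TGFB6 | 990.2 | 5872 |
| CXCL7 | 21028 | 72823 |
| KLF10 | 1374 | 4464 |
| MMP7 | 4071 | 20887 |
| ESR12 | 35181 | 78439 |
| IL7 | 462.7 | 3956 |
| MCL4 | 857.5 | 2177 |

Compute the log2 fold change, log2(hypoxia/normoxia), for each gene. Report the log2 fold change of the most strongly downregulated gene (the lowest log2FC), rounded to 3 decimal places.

-0.532

log2(4515/6530) = -0.532  (CDK1)
log2(5872/990.2) = 2.568  (TGFB6)
log2(72823/21028) = 1.792  (CXCL7)
log2(4464/1374) = 1.700  (KLF10)
log2(20887/4071) = 2.359  (MMP7)
log2(78439/35181) = 1.157  (ESR12)
log2(3956/462.7) = 3.096  (IL7)
log2(2177/857.5) = 1.344  (MCL4)
CDK1 is most strongly downregulated.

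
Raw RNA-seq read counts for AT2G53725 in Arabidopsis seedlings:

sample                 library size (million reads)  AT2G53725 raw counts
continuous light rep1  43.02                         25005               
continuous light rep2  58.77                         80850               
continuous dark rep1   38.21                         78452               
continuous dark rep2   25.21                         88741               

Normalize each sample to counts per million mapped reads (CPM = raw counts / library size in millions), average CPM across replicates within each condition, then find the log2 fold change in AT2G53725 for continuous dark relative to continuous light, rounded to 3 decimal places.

CPM(continuous light rep1) = 25005 / 43.02 = 581.2413
CPM(continuous light rep2) = 80850 / 58.77 = 1375.7019
CPM(continuous dark rep1) = 78452 / 38.21 = 2053.1798
CPM(continuous dark rep2) = 88741 / 25.21 = 3520.0714
mean CPM(continuous light) = 978.4716; mean CPM(continuous dark) = 2786.6256
Fold change = 2786.6256 / 978.4716 = 2.84794
log2(2.84794) = 1.5099

1.510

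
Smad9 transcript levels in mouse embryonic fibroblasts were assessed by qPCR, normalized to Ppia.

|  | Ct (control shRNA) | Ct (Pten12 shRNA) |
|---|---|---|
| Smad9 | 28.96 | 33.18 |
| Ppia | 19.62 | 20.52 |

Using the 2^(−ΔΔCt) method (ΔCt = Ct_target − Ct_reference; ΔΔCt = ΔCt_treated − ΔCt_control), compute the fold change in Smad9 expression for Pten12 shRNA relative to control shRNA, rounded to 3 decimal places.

0.100

ΔCt(control shRNA) = 28.960 − 19.620 = 9.340
ΔCt(Pten12 shRNA) = 33.180 − 20.520 = 12.660
ΔΔCt = 12.660 − 9.340 = 3.320
Fold change = 2^(−3.320) = 0.1001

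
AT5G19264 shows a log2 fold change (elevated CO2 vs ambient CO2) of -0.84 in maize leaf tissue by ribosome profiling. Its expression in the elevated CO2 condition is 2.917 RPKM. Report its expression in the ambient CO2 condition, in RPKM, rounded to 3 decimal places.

Fold change = 2^(-0.84) = 0.5586
ambient CO2 expression = 2.917 / 0.5586 = 5.222

5.222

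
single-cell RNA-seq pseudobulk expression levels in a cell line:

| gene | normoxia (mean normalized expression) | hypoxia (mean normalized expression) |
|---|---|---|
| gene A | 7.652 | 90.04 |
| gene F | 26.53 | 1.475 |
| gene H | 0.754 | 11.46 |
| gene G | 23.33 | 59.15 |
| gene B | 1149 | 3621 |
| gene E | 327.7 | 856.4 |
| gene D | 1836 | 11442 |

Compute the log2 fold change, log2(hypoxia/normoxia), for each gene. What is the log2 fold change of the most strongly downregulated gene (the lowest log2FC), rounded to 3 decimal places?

-4.169

log2(90.04/7.652) = 3.557  (gene A)
log2(1.475/26.53) = -4.169  (gene F)
log2(11.46/0.754) = 3.926  (gene H)
log2(59.15/23.33) = 1.342  (gene G)
log2(3621/1149) = 1.656  (gene B)
log2(856.4/327.7) = 1.386  (gene E)
log2(11442/1836) = 2.640  (gene D)
gene F is most strongly downregulated.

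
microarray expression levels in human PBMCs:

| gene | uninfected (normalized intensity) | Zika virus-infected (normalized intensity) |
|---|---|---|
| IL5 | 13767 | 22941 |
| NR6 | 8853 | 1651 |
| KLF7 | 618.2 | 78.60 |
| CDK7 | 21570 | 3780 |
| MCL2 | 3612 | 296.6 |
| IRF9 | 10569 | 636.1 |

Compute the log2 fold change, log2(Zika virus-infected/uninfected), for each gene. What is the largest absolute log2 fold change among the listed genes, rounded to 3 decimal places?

4.054

log2(22941/13767) = 0.737  (IL5)
log2(1651/8853) = -2.423  (NR6)
log2(78.60/618.2) = -2.975  (KLF7)
log2(3780/21570) = -2.513  (CDK7)
log2(296.6/3612) = -3.606  (MCL2)
log2(636.1/10569) = -4.054  (IRF9)
The largest magnitude belongs to IRF9.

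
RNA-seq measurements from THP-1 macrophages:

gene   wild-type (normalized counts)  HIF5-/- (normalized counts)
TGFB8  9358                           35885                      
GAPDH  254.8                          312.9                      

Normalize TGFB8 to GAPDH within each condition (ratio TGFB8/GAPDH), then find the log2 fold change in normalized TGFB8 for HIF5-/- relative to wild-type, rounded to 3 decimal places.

TGFB8/GAPDH (wild-type) = 9358 / 254.8 = 36.727
TGFB8/GAPDH (HIF5-/-) = 35885 / 312.9 = 114.69
Fold change = 114.69 / 36.727 = 3.1227
log2(3.1227) = 1.6428

1.643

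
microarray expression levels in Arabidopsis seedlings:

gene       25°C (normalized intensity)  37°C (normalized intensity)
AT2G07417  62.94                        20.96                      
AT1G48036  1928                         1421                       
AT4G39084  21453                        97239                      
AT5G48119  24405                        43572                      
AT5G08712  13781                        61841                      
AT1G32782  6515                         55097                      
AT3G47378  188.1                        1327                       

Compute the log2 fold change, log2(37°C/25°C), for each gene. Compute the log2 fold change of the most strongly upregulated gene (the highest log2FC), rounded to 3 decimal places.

3.080

log2(20.96/62.94) = -1.586  (AT2G07417)
log2(1421/1928) = -0.440  (AT1G48036)
log2(97239/21453) = 2.180  (AT4G39084)
log2(43572/24405) = 0.836  (AT5G48119)
log2(61841/13781) = 2.166  (AT5G08712)
log2(55097/6515) = 3.080  (AT1G32782)
log2(1327/188.1) = 2.819  (AT3G47378)
AT1G32782 is most strongly upregulated.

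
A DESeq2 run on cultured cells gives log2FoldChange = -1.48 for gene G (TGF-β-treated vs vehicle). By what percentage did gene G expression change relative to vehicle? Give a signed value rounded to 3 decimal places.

-64.151%

Fold change = 2^(-1.48) = 0.3585
Percent change = (FC − 1) × 100% = (0.3585 − 1) × 100 = -64.151%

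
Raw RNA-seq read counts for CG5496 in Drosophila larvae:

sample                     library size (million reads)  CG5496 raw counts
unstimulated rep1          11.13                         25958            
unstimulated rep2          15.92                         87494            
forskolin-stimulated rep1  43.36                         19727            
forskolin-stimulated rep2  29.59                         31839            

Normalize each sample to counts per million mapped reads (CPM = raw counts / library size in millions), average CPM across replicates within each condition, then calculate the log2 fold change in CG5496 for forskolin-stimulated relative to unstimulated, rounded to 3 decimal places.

CPM(unstimulated rep1) = 25958 / 11.13 = 2332.2552
CPM(unstimulated rep2) = 87494 / 15.92 = 5495.8543
CPM(forskolin-stimulated rep1) = 19727 / 43.36 = 454.9585
CPM(forskolin-stimulated rep2) = 31839 / 29.59 = 1076.0054
mean CPM(unstimulated) = 3914.0547; mean CPM(forskolin-stimulated) = 765.4819
Fold change = 765.4819 / 3914.0547 = 0.19557
log2(0.19557) = -2.3542

-2.354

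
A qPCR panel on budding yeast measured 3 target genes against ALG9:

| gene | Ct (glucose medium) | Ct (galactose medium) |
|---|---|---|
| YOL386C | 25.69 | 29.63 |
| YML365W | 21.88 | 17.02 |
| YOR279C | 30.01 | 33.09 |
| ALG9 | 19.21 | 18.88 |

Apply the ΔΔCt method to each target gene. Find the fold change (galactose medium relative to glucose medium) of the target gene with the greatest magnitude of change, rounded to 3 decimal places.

YOL386C: ΔΔCt = (29.63−18.88) − (25.69−19.21) = 10.75 − 6.48 = 4.27; fold change = 2^-4.27 = 0.052
YML365W: ΔΔCt = (17.02−18.88) − (21.88−19.21) = -1.86 − 2.67 = -4.53; fold change = 2^4.53 = 23.103
YOR279C: ΔΔCt = (33.09−18.88) − (30.01−19.21) = 14.21 − 10.80 = 3.41; fold change = 2^-3.41 = 0.094
YML365W has the largest |ΔΔCt| = 4.53.

23.103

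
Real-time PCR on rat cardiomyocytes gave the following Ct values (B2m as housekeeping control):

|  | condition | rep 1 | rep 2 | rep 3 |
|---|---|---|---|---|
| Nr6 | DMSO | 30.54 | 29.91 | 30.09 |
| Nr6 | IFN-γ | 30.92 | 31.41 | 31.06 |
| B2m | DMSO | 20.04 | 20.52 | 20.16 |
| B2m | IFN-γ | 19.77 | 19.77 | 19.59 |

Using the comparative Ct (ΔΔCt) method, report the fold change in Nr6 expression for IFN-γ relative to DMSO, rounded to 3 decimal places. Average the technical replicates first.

Mean Ct: Nr6 DMSO 30.180; Nr6 IFN-γ 31.130; B2m DMSO 20.240; B2m IFN-γ 19.710
ΔCt(DMSO) = 30.180 − 20.240 = 9.940
ΔCt(IFN-γ) = 31.130 − 19.710 = 11.420
ΔΔCt = 11.420 − 9.940 = 1.480
Fold change = 2^(−1.480) = 0.3585

0.358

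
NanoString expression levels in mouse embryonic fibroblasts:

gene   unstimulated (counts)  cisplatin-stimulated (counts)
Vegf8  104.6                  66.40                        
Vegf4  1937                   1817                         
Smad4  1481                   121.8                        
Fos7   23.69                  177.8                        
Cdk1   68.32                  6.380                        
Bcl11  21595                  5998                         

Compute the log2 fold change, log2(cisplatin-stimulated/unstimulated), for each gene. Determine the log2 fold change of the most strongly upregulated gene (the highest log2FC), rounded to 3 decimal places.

2.908

log2(66.40/104.6) = -0.656  (Vegf8)
log2(1817/1937) = -0.092  (Vegf4)
log2(121.8/1481) = -3.604  (Smad4)
log2(177.8/23.69) = 2.908  (Fos7)
log2(6.380/68.32) = -3.421  (Cdk1)
log2(5998/21595) = -1.848  (Bcl11)
Fos7 is most strongly upregulated.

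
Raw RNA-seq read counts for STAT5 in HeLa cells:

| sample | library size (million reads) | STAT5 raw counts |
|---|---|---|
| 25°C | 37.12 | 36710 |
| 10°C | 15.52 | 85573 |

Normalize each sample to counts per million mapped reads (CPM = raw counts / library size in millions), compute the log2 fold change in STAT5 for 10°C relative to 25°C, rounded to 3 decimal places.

2.479

CPM(25°C) = 36710 / 37.12 = 988.9547
CPM(10°C) = 85573 / 15.52 = 5513.7242
Fold change = 5513.7242 / 988.9547 = 5.57530
log2(5.57530) = 2.4791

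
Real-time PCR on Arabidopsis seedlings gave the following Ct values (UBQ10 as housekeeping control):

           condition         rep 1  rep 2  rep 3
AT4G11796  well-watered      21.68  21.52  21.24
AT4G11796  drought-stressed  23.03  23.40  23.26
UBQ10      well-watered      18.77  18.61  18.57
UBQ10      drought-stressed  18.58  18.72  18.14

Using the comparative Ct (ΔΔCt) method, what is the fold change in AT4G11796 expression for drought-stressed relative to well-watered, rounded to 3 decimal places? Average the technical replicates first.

Mean Ct: AT4G11796 well-watered 21.480; AT4G11796 drought-stressed 23.230; UBQ10 well-watered 18.650; UBQ10 drought-stressed 18.480
ΔCt(well-watered) = 21.480 − 18.650 = 2.830
ΔCt(drought-stressed) = 23.230 − 18.480 = 4.750
ΔΔCt = 4.750 − 2.830 = 1.920
Fold change = 2^(−1.920) = 0.2643

0.264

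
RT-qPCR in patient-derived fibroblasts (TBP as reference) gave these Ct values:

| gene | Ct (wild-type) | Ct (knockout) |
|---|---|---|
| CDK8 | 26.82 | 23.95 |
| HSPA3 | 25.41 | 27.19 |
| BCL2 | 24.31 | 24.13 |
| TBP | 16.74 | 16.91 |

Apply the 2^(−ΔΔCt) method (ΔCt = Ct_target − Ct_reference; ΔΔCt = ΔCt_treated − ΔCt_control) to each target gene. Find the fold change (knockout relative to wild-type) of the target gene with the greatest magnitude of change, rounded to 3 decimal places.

CDK8: ΔΔCt = (23.95−16.91) − (26.82−16.74) = 7.04 − 10.08 = -3.04; fold change = 2^3.04 = 8.225
HSPA3: ΔΔCt = (27.19−16.91) − (25.41−16.74) = 10.28 − 8.67 = 1.61; fold change = 2^-1.61 = 0.328
BCL2: ΔΔCt = (24.13−16.91) − (24.31−16.74) = 7.22 − 7.57 = -0.35; fold change = 2^0.35 = 1.275
CDK8 has the largest |ΔΔCt| = 3.04.

8.225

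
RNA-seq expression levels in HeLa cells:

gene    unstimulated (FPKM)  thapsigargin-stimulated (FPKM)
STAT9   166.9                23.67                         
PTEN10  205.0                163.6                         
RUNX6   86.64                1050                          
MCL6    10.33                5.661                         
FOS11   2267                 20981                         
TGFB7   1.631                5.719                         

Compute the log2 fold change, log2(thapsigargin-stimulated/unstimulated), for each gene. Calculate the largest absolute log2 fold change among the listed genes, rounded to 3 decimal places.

3.599

log2(23.67/166.9) = -2.818  (STAT9)
log2(163.6/205.0) = -0.325  (PTEN10)
log2(1050/86.64) = 3.599  (RUNX6)
log2(5.661/10.33) = -0.868  (MCL6)
log2(20981/2267) = 3.210  (FOS11)
log2(5.719/1.631) = 1.810  (TGFB7)
The largest magnitude belongs to RUNX6.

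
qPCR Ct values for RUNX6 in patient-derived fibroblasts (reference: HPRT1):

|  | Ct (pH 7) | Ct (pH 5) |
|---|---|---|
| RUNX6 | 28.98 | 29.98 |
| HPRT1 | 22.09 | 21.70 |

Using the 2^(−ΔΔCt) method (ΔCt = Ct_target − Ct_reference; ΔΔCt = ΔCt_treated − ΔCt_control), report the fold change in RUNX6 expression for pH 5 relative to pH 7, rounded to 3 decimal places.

ΔCt(pH 7) = 28.980 − 22.090 = 6.890
ΔCt(pH 5) = 29.980 − 21.700 = 8.280
ΔΔCt = 8.280 − 6.890 = 1.390
Fold change = 2^(−1.390) = 0.3816

0.382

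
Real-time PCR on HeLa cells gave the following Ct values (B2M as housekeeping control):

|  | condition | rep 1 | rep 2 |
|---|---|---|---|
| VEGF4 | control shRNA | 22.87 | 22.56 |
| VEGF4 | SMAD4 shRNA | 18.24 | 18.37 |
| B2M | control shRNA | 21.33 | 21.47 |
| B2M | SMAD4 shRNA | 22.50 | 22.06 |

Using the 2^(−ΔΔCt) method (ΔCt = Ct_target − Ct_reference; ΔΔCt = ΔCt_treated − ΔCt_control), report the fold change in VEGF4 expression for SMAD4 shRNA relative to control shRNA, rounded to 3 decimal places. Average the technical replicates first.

Mean Ct: VEGF4 control shRNA 22.715; VEGF4 SMAD4 shRNA 18.305; B2M control shRNA 21.400; B2M SMAD4 shRNA 22.280
ΔCt(control shRNA) = 22.715 − 21.400 = 1.315
ΔCt(SMAD4 shRNA) = 18.305 − 22.280 = -3.975
ΔΔCt = -3.975 − 1.315 = -5.290
Fold change = 2^(−(-5.290)) = 2^5.290 = 39.1245

39.124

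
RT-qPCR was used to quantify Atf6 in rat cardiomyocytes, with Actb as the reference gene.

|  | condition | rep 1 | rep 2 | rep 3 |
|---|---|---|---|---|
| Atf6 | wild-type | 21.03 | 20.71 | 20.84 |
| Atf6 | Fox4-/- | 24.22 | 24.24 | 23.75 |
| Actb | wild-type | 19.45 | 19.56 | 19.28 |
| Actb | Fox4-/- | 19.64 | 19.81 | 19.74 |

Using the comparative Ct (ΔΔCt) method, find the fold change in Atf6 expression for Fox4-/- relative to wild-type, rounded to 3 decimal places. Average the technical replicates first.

Mean Ct: Atf6 wild-type 20.860; Atf6 Fox4-/- 24.070; Actb wild-type 19.430; Actb Fox4-/- 19.730
ΔCt(wild-type) = 20.860 − 19.430 = 1.430
ΔCt(Fox4-/-) = 24.070 − 19.730 = 4.340
ΔΔCt = 4.340 − 1.430 = 2.910
Fold change = 2^(−2.910) = 0.1330

0.133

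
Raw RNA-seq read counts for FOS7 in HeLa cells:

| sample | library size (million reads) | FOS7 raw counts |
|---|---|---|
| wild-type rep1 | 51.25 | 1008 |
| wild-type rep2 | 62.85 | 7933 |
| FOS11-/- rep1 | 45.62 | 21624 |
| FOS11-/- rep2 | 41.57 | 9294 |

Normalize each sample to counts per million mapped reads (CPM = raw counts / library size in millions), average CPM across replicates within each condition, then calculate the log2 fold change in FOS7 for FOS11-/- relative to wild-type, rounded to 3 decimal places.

CPM(wild-type rep1) = 1008 / 51.25 = 19.6683
CPM(wild-type rep2) = 7933 / 62.85 = 126.2212
CPM(FOS11-/- rep1) = 21624 / 45.62 = 474.0026
CPM(FOS11-/- rep2) = 9294 / 41.57 = 223.5747
mean CPM(wild-type) = 72.9447; mean CPM(FOS11-/-) = 348.7887
Fold change = 348.7887 / 72.9447 = 4.78155
log2(4.78155) = 2.2575

2.257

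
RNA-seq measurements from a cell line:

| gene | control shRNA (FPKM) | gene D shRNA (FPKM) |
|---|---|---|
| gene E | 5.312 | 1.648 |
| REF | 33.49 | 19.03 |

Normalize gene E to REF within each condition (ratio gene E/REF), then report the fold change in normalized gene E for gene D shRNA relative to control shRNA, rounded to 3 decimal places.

0.546

gene E/REF (control shRNA) = 5.312 / 33.49 = 0.15861
gene E/REF (gene D shRNA) = 1.648 / 19.03 = 0.0866
Fold change = 0.0866 / 0.15861 = 0.5460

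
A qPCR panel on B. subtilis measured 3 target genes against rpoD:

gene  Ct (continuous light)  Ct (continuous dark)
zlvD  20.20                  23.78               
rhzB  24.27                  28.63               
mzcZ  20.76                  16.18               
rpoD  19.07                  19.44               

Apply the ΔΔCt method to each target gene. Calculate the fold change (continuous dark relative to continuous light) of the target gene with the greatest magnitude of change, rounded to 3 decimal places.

zlvD: ΔΔCt = (23.78−19.44) − (20.20−19.07) = 4.34 − 1.13 = 3.21; fold change = 2^-3.21 = 0.108
rhzB: ΔΔCt = (28.63−19.44) − (24.27−19.07) = 9.19 − 5.20 = 3.99; fold change = 2^-3.99 = 0.063
mzcZ: ΔΔCt = (16.18−19.44) − (20.76−19.07) = -3.26 − 1.69 = -4.95; fold change = 2^4.95 = 30.910
mzcZ has the largest |ΔΔCt| = 4.95.

30.910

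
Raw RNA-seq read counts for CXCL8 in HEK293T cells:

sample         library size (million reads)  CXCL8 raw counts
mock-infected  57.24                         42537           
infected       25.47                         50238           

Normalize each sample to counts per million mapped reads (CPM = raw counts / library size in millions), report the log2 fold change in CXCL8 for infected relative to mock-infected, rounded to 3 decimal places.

CPM(mock-infected) = 42537 / 57.24 = 743.1342
CPM(infected) = 50238 / 25.47 = 1972.4382
Fold change = 1972.4382 / 743.1342 = 2.65422
log2(2.65422) = 1.4083

1.408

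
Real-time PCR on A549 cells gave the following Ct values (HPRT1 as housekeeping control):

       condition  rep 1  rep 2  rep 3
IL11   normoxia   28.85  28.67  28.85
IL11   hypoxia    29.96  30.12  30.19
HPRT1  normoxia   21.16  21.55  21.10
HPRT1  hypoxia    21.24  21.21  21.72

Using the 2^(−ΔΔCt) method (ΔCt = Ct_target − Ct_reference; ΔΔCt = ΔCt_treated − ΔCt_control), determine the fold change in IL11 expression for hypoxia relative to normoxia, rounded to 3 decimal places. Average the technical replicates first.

0.441

Mean Ct: IL11 normoxia 28.790; IL11 hypoxia 30.090; HPRT1 normoxia 21.270; HPRT1 hypoxia 21.390
ΔCt(normoxia) = 28.790 − 21.270 = 7.520
ΔCt(hypoxia) = 30.090 − 21.390 = 8.700
ΔΔCt = 8.700 − 7.520 = 1.180
Fold change = 2^(−1.180) = 0.4414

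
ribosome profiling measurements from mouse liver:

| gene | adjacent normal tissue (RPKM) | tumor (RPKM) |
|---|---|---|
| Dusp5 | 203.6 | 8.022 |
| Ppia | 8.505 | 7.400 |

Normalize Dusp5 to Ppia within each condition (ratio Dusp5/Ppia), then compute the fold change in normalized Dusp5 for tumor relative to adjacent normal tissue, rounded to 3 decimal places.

0.045

Dusp5/Ppia (adjacent normal tissue) = 203.6 / 8.505 = 23.939
Dusp5/Ppia (tumor) = 8.022 / 7.400 = 1.0841
Fold change = 1.0841 / 23.939 = 0.0453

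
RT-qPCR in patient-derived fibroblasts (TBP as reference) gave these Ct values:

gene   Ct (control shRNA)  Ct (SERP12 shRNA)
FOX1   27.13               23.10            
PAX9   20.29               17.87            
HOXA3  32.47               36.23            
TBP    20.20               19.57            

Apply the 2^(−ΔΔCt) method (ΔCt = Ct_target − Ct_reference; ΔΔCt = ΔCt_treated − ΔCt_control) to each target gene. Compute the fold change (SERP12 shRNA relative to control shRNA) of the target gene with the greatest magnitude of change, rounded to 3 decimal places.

0.048

FOX1: ΔΔCt = (23.10−19.57) − (27.13−20.20) = 3.53 − 6.93 = -3.40; fold change = 2^3.40 = 10.556
PAX9: ΔΔCt = (17.87−19.57) − (20.29−20.20) = -1.70 − 0.09 = -1.79; fold change = 2^1.79 = 3.458
HOXA3: ΔΔCt = (36.23−19.57) − (32.47−20.20) = 16.66 − 12.27 = 4.39; fold change = 2^-4.39 = 0.048
HOXA3 has the largest |ΔΔCt| = 4.39.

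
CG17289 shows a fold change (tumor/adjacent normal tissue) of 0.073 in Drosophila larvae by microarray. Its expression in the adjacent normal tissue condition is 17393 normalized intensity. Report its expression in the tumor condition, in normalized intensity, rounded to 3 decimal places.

1269.689

tumor expression = 17393 × 0.073 = 1269.689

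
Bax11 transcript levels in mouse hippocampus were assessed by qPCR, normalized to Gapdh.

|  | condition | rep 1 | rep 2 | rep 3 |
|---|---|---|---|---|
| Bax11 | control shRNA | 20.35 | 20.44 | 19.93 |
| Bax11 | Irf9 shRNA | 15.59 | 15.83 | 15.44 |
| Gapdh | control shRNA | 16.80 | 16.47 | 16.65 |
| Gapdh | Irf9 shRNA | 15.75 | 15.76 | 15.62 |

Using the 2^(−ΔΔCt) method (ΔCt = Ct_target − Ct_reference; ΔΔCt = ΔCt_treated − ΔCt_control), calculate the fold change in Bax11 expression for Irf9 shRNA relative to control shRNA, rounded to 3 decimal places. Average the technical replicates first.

12.906

Mean Ct: Bax11 control shRNA 20.240; Bax11 Irf9 shRNA 15.620; Gapdh control shRNA 16.640; Gapdh Irf9 shRNA 15.710
ΔCt(control shRNA) = 20.240 − 16.640 = 3.600
ΔCt(Irf9 shRNA) = 15.620 − 15.710 = -0.090
ΔΔCt = -0.090 − 3.600 = -3.690
Fold change = 2^(−(-3.690)) = 2^3.690 = 12.9063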